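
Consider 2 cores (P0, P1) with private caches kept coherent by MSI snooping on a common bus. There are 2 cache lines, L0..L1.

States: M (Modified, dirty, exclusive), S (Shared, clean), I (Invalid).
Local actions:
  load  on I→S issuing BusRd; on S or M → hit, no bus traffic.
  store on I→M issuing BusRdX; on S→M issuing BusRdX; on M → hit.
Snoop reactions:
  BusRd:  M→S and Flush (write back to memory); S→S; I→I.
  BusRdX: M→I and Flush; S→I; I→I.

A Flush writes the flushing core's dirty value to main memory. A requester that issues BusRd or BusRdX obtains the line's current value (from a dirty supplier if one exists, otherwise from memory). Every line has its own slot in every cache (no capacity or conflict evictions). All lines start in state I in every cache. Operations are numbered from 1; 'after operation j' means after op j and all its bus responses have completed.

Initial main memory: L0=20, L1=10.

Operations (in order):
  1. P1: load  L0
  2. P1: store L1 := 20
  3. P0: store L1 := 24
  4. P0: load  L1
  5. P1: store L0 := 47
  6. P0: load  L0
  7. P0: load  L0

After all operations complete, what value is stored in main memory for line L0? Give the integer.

[1] P1: load  L0 | P0:I, P1:S(20) | bus: BusRd
[2] P1: store L1 := 20 | P0:I, P1:M(20) | bus: BusRdX
[3] P0: store L1 := 24 | P0:M(24), P1:I | bus: BusRdX,Flush
[4] P0: load  L1 | P0:M(24), P1:I | bus: none
[5] P1: store L0 := 47 | P0:I, P1:M(47) | bus: BusRdX
[6] P0: load  L0 | P0:S(47), P1:S(47) | bus: BusRd,Flush
[7] P0: load  L0 | P0:S(47), P1:S(47) | bus: none

memory[L0] = 47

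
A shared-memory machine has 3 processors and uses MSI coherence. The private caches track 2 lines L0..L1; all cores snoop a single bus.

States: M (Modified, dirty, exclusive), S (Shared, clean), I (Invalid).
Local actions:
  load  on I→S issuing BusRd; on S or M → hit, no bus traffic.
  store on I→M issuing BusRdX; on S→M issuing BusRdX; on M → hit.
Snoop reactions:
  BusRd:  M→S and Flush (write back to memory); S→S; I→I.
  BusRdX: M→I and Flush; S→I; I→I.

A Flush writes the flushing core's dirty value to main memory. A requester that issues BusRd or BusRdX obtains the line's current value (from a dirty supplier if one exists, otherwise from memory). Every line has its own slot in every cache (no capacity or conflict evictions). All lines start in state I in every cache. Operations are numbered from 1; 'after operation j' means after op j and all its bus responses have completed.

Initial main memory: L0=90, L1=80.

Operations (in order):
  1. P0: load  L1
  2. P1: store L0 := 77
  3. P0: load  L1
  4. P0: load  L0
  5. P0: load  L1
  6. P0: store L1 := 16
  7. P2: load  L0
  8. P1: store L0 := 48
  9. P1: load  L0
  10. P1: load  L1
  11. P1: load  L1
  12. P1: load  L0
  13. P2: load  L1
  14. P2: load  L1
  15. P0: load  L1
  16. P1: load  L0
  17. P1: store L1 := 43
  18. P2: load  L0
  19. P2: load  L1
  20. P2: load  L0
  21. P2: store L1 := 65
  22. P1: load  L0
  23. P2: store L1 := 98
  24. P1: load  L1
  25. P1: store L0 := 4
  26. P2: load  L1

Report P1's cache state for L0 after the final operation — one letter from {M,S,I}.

state = M

  op1 P0: load  L1 → S/I/I on L1; bus BusRd; mem=80
  op2 P1: store L0 := 77 → I/M/I on L0; bus BusRdX; mem=90
  op3 P0: load  L1 → S/I/I on L1; bus (none); mem=80
  op4 P0: load  L0 → S/S/I on L0; bus BusRd Flush; mem=77
  op5 P0: load  L1 → S/I/I on L1; bus (none); mem=80
  op6 P0: store L1 := 16 → M/I/I on L1; bus BusRdX; mem=80
  op7 P2: load  L0 → S/S/S on L0; bus BusRd; mem=77
  op8 P1: store L0 := 48 → I/M/I on L0; bus BusRdX; mem=77
  op9 P1: load  L0 → I/M/I on L0; bus (none); mem=77
  op10 P1: load  L1 → S/S/I on L1; bus BusRd Flush; mem=16
  op11 P1: load  L1 → S/S/I on L1; bus (none); mem=16
  op12 P1: load  L0 → I/M/I on L0; bus (none); mem=77
  op13 P2: load  L1 → S/S/S on L1; bus BusRd; mem=16
  op14 P2: load  L1 → S/S/S on L1; bus (none); mem=16
  op15 P0: load  L1 → S/S/S on L1; bus (none); mem=16
  op16 P1: load  L0 → I/M/I on L0; bus (none); mem=77
  op17 P1: store L1 := 43 → I/M/I on L1; bus BusRdX; mem=16
  op18 P2: load  L0 → I/S/S on L0; bus BusRd Flush; mem=48
  op19 P2: load  L1 → I/S/S on L1; bus BusRd Flush; mem=43
  op20 P2: load  L0 → I/S/S on L0; bus (none); mem=48
  op21 P2: store L1 := 65 → I/I/M on L1; bus BusRdX; mem=43
  op22 P1: load  L0 → I/S/S on L0; bus (none); mem=48
  op23 P2: store L1 := 98 → I/I/M on L1; bus (none); mem=43
  op24 P1: load  L1 → I/S/S on L1; bus BusRd Flush; mem=98
  op25 P1: store L0 := 4 → I/M/I on L0; bus BusRdX; mem=48
  op26 P2: load  L1 → I/S/S on L1; bus (none); mem=98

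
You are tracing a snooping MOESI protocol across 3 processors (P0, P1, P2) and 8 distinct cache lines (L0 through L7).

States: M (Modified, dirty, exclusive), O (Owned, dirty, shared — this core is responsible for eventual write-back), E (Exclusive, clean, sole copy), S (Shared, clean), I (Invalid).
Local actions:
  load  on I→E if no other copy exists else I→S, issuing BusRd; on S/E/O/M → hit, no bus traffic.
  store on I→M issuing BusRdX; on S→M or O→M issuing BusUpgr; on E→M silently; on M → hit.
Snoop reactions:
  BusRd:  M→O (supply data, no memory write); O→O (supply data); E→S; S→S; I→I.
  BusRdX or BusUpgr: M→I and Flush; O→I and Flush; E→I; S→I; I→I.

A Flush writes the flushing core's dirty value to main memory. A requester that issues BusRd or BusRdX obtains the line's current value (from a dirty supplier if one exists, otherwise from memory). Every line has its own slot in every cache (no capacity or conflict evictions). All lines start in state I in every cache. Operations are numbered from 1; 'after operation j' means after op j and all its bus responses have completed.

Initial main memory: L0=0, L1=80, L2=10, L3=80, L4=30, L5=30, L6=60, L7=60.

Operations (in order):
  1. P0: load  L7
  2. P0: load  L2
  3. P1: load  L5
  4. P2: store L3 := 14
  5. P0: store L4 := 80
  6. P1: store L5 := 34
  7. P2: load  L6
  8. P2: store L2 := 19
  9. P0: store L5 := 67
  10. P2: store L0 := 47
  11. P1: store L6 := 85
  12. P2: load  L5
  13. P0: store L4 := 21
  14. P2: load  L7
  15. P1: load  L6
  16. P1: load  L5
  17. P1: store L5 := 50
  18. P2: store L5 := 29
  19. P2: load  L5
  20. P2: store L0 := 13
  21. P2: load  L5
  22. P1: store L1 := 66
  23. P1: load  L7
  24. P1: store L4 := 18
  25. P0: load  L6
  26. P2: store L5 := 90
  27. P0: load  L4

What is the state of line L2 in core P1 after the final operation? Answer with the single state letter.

state = I

[1] P0: load  L7 | P0:E(60), P1:I, P2:I | bus: BusRd
[2] P0: load  L2 | P0:E(10), P1:I, P2:I | bus: BusRd
[3] P1: load  L5 | P0:I, P1:E(30), P2:I | bus: BusRd
[4] P2: store L3 := 14 | P0:I, P1:I, P2:M(14) | bus: BusRdX
[5] P0: store L4 := 80 | P0:M(80), P1:I, P2:I | bus: BusRdX
[6] P1: store L5 := 34 | P0:I, P1:M(34), P2:I | bus: none
[7] P2: load  L6 | P0:I, P1:I, P2:E(60) | bus: BusRd
[8] P2: store L2 := 19 | P0:I, P1:I, P2:M(19) | bus: BusRdX
[9] P0: store L5 := 67 | P0:M(67), P1:I, P2:I | bus: BusRdX,Flush
[10] P2: store L0 := 47 | P0:I, P1:I, P2:M(47) | bus: BusRdX
[11] P1: store L6 := 85 | P0:I, P1:M(85), P2:I | bus: BusRdX
[12] P2: load  L5 | P0:O(67), P1:I, P2:S(67) | bus: BusRd
[13] P0: store L4 := 21 | P0:M(21), P1:I, P2:I | bus: none
[14] P2: load  L7 | P0:S(60), P1:I, P2:S(60) | bus: BusRd
[15] P1: load  L6 | P0:I, P1:M(85), P2:I | bus: none
[16] P1: load  L5 | P0:O(67), P1:S(67), P2:S(67) | bus: BusRd
[17] P1: store L5 := 50 | P0:I, P1:M(50), P2:I | bus: BusUpgr,Flush
[18] P2: store L5 := 29 | P0:I, P1:I, P2:M(29) | bus: BusRdX,Flush
[19] P2: load  L5 | P0:I, P1:I, P2:M(29) | bus: none
[20] P2: store L0 := 13 | P0:I, P1:I, P2:M(13) | bus: none
[21] P2: load  L5 | P0:I, P1:I, P2:M(29) | bus: none
[22] P1: store L1 := 66 | P0:I, P1:M(66), P2:I | bus: BusRdX
[23] P1: load  L7 | P0:S(60), P1:S(60), P2:S(60) | bus: BusRd
[24] P1: store L4 := 18 | P0:I, P1:M(18), P2:I | bus: BusRdX,Flush
[25] P0: load  L6 | P0:S(85), P1:O(85), P2:I | bus: BusRd
[26] P2: store L5 := 90 | P0:I, P1:I, P2:M(90) | bus: none
[27] P0: load  L4 | P0:S(18), P1:O(18), P2:I | bus: BusRd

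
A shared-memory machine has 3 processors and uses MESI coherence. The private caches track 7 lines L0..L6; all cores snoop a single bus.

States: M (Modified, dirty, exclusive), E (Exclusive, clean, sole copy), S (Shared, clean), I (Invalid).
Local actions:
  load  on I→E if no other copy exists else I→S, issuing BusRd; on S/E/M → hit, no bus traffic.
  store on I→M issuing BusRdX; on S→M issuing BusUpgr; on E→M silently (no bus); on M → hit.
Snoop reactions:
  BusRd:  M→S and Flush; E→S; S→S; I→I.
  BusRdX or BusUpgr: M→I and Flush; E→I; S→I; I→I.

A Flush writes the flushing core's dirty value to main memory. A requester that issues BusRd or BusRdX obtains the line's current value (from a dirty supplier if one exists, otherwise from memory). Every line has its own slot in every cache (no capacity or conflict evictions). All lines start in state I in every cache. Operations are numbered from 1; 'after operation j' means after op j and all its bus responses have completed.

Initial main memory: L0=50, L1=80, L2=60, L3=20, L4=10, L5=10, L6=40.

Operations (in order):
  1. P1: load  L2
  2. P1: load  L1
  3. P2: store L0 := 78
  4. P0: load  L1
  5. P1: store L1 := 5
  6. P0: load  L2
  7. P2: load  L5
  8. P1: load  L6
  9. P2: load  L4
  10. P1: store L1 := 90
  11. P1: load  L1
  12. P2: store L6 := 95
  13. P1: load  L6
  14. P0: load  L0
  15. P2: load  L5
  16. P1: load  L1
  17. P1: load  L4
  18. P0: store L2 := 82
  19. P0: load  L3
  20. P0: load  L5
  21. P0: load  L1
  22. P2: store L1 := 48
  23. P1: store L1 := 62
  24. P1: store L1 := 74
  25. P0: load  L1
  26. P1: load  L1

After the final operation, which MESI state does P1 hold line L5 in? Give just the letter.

  op1 P1: load  L2 → I/E/I on L2; bus BusRd; mem=60
  op2 P1: load  L1 → I/E/I on L1; bus BusRd; mem=80
  op3 P2: store L0 := 78 → I/I/M on L0; bus BusRdX; mem=50
  op4 P0: load  L1 → S/S/I on L1; bus BusRd; mem=80
  op5 P1: store L1 := 5 → I/M/I on L1; bus BusUpgr; mem=80
  op6 P0: load  L2 → S/S/I on L2; bus BusRd; mem=60
  op7 P2: load  L5 → I/I/E on L5; bus BusRd; mem=10
  op8 P1: load  L6 → I/E/I on L6; bus BusRd; mem=40
  op9 P2: load  L4 → I/I/E on L4; bus BusRd; mem=10
  op10 P1: store L1 := 90 → I/M/I on L1; bus (none); mem=80
  op11 P1: load  L1 → I/M/I on L1; bus (none); mem=80
  op12 P2: store L6 := 95 → I/I/M on L6; bus BusRdX; mem=40
  op13 P1: load  L6 → I/S/S on L6; bus BusRd Flush; mem=95
  op14 P0: load  L0 → S/I/S on L0; bus BusRd Flush; mem=78
  op15 P2: load  L5 → I/I/E on L5; bus (none); mem=10
  op16 P1: load  L1 → I/M/I on L1; bus (none); mem=80
  op17 P1: load  L4 → I/S/S on L4; bus BusRd; mem=10
  op18 P0: store L2 := 82 → M/I/I on L2; bus BusUpgr; mem=60
  op19 P0: load  L3 → E/I/I on L3; bus BusRd; mem=20
  op20 P0: load  L5 → S/I/S on L5; bus BusRd; mem=10
  op21 P0: load  L1 → S/S/I on L1; bus BusRd Flush; mem=90
  op22 P2: store L1 := 48 → I/I/M on L1; bus BusRdX; mem=90
  op23 P1: store L1 := 62 → I/M/I on L1; bus BusRdX Flush; mem=48
  op24 P1: store L1 := 74 → I/M/I on L1; bus (none); mem=48
  op25 P0: load  L1 → S/S/I on L1; bus BusRd Flush; mem=74
  op26 P1: load  L1 → S/S/I on L1; bus (none); mem=74

state = I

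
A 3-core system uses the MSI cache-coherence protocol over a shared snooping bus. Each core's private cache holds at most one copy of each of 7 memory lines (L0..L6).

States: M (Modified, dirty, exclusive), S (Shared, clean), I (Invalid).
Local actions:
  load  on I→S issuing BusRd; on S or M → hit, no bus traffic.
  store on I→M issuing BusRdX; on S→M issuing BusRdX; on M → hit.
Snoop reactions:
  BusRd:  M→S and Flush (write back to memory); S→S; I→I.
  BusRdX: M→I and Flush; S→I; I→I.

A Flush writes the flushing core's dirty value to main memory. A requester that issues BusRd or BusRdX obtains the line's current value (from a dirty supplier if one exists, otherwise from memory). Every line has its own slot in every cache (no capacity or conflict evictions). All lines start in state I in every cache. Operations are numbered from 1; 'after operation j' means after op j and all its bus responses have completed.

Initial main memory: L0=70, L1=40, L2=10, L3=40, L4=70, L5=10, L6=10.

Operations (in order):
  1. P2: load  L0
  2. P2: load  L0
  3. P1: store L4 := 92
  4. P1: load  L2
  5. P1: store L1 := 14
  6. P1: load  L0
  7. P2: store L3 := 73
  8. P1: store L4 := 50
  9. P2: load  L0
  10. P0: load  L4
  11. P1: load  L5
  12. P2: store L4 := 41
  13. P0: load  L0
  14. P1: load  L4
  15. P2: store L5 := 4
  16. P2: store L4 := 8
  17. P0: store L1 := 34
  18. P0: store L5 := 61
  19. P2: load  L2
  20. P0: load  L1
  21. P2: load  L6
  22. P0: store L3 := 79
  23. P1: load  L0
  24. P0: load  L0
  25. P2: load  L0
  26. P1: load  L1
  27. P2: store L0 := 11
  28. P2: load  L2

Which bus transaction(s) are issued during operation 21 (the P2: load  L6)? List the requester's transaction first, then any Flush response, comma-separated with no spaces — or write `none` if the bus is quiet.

step 1: P2: load  L0  ⟶  IIS  (L0)  txn=BusRd  M[L0]=70
step 2: P2: load  L0  ⟶  IIS  (L0)  txn=∅  M[L0]=70
step 3: P1: store L4 := 92  ⟶  IMI  (L4)  txn=BusRdX  M[L4]=70
step 4: P1: load  L2  ⟶  ISI  (L2)  txn=BusRd  M[L2]=10
step 5: P1: store L1 := 14  ⟶  IMI  (L1)  txn=BusRdX  M[L1]=40
step 6: P1: load  L0  ⟶  ISS  (L0)  txn=BusRd  M[L0]=70
step 7: P2: store L3 := 73  ⟶  IIM  (L3)  txn=BusRdX  M[L3]=40
step 8: P1: store L4 := 50  ⟶  IMI  (L4)  txn=∅  M[L4]=70
step 9: P2: load  L0  ⟶  ISS  (L0)  txn=∅  M[L0]=70
step 10: P0: load  L4  ⟶  SSI  (L4)  txn=BusRd+Flush  M[L4]=50
step 11: P1: load  L5  ⟶  ISI  (L5)  txn=BusRd  M[L5]=10
step 12: P2: store L4 := 41  ⟶  IIM  (L4)  txn=BusRdX  M[L4]=50
step 13: P0: load  L0  ⟶  SSS  (L0)  txn=BusRd  M[L0]=70
step 14: P1: load  L4  ⟶  ISS  (L4)  txn=BusRd+Flush  M[L4]=41
step 15: P2: store L5 := 4  ⟶  IIM  (L5)  txn=BusRdX  M[L5]=10
step 16: P2: store L4 := 8  ⟶  IIM  (L4)  txn=BusRdX  M[L4]=41
step 17: P0: store L1 := 34  ⟶  MII  (L1)  txn=BusRdX+Flush  M[L1]=14
step 18: P0: store L5 := 61  ⟶  MII  (L5)  txn=BusRdX+Flush  M[L5]=4
step 19: P2: load  L2  ⟶  ISS  (L2)  txn=BusRd  M[L2]=10
step 20: P0: load  L1  ⟶  MII  (L1)  txn=∅  M[L1]=14
step 21: P2: load  L6  ⟶  IIS  (L6)  txn=BusRd  M[L6]=10
step 22: P0: store L3 := 79  ⟶  MII  (L3)  txn=BusRdX+Flush  M[L3]=73
step 23: P1: load  L0  ⟶  SSS  (L0)  txn=∅  M[L0]=70
step 24: P0: load  L0  ⟶  SSS  (L0)  txn=∅  M[L0]=70
step 25: P2: load  L0  ⟶  SSS  (L0)  txn=∅  M[L0]=70
step 26: P1: load  L1  ⟶  SSI  (L1)  txn=BusRd+Flush  M[L1]=34
step 27: P2: store L0 := 11  ⟶  IIM  (L0)  txn=BusRdX  M[L0]=70
step 28: P2: load  L2  ⟶  ISS  (L2)  txn=∅  M[L2]=10

bus = BusRd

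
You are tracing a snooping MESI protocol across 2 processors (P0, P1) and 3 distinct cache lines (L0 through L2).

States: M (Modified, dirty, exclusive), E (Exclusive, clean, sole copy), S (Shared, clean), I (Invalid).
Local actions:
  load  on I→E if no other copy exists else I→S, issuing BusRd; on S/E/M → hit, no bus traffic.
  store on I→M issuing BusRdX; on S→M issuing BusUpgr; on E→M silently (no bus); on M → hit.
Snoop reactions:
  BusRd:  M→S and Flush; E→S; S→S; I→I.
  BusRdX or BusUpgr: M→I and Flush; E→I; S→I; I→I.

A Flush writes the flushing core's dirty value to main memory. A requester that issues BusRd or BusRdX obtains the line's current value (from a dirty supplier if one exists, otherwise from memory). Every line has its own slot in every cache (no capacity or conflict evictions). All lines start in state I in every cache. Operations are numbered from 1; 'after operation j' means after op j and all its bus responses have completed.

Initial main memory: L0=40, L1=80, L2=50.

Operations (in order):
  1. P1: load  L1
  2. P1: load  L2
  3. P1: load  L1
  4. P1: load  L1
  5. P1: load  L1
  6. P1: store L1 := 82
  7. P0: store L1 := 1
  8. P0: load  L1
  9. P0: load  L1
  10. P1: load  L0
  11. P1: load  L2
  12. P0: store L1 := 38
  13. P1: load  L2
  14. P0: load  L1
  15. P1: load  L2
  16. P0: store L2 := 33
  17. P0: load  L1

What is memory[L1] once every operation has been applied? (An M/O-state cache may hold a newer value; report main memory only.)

  op1 P1: load  L1 → I/E on L1; bus BusRd; mem=80
  op2 P1: load  L2 → I/E on L2; bus BusRd; mem=50
  op3 P1: load  L1 → I/E on L1; bus (none); mem=80
  op4 P1: load  L1 → I/E on L1; bus (none); mem=80
  op5 P1: load  L1 → I/E on L1; bus (none); mem=80
  op6 P1: store L1 := 82 → I/M on L1; bus (none); mem=80
  op7 P0: store L1 := 1 → M/I on L1; bus BusRdX Flush; mem=82
  op8 P0: load  L1 → M/I on L1; bus (none); mem=82
  op9 P0: load  L1 → M/I on L1; bus (none); mem=82
  op10 P1: load  L0 → I/E on L0; bus BusRd; mem=40
  op11 P1: load  L2 → I/E on L2; bus (none); mem=50
  op12 P0: store L1 := 38 → M/I on L1; bus (none); mem=82
  op13 P1: load  L2 → I/E on L2; bus (none); mem=50
  op14 P0: load  L1 → M/I on L1; bus (none); mem=82
  op15 P1: load  L2 → I/E on L2; bus (none); mem=50
  op16 P0: store L2 := 33 → M/I on L2; bus BusRdX; mem=50
  op17 P0: load  L1 → M/I on L1; bus (none); mem=82

memory[L1] = 82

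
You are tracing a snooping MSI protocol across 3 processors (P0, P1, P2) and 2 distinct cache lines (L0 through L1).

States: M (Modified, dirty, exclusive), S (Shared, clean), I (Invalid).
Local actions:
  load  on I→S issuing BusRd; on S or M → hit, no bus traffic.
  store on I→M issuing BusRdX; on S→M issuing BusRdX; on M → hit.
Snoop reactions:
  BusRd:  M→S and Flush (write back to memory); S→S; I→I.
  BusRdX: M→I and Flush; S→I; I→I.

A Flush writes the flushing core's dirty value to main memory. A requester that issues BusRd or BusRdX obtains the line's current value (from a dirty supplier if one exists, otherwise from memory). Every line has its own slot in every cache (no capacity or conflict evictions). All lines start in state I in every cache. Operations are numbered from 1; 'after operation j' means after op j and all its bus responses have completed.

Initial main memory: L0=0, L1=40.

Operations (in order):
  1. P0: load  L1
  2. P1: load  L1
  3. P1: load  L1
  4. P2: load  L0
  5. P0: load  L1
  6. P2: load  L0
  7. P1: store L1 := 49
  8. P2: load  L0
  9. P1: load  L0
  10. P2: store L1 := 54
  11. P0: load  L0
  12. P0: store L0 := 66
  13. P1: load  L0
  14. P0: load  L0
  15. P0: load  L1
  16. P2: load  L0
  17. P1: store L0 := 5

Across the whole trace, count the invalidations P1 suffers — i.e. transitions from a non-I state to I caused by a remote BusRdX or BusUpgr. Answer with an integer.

1. P0: load  L1  bus=[BusRd]  L1: P0=S P1=I P2=I  mem[L1]=40
2. P1: load  L1  bus=[BusRd]  L1: P0=S P1=S P2=I  mem[L1]=40
3. P1: load  L1  bus=[-]  L1: P0=S P1=S P2=I  mem[L1]=40
4. P2: load  L0  bus=[BusRd]  L0: P0=I P1=I P2=S  mem[L0]=0
5. P0: load  L1  bus=[-]  L1: P0=S P1=S P2=I  mem[L1]=40
6. P2: load  L0  bus=[-]  L0: P0=I P1=I P2=S  mem[L0]=0
7. P1: store L1 := 49  bus=[BusRdX]  L1: P0=I P1=M P2=I  mem[L1]=40
8. P2: load  L0  bus=[-]  L0: P0=I P1=I P2=S  mem[L0]=0
9. P1: load  L0  bus=[BusRd]  L0: P0=I P1=S P2=S  mem[L0]=0
10. P2: store L1 := 54  bus=[BusRdX,Flush]  L1: P0=I P1=I P2=M  mem[L1]=49
11. P0: load  L0  bus=[BusRd]  L0: P0=S P1=S P2=S  mem[L0]=0
12. P0: store L0 := 66  bus=[BusRdX]  L0: P0=M P1=I P2=I  mem[L0]=0
13. P1: load  L0  bus=[BusRd,Flush]  L0: P0=S P1=S P2=I  mem[L0]=66
14. P0: load  L0  bus=[-]  L0: P0=S P1=S P2=I  mem[L0]=66
15. P0: load  L1  bus=[BusRd,Flush]  L1: P0=S P1=I P2=S  mem[L1]=54
16. P2: load  L0  bus=[BusRd]  L0: P0=S P1=S P2=S  mem[L0]=66
17. P1: store L0 := 5  bus=[BusRdX]  L0: P0=I P1=M P2=I  mem[L0]=66

invalidations = 2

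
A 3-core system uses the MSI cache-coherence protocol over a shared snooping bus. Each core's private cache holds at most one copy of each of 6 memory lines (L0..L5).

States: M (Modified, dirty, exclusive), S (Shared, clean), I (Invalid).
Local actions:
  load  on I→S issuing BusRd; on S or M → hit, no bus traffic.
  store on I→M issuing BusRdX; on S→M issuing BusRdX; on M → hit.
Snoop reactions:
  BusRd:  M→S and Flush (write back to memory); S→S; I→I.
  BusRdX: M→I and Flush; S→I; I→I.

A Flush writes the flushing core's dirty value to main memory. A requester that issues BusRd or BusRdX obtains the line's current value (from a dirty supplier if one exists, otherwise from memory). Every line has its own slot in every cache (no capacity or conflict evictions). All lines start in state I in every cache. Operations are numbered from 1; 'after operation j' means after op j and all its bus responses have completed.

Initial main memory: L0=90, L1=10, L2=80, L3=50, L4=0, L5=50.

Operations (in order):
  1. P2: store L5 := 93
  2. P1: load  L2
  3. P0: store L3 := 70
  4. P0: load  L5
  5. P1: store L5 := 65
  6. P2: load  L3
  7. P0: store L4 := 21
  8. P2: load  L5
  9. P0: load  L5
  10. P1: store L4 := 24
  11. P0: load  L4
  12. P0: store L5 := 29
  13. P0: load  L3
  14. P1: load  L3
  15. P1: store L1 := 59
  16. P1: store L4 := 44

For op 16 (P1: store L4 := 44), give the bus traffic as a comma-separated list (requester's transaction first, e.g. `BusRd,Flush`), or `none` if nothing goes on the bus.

bus = BusRdX

[1] P2: store L5 := 93 | P0:I, P1:I, P2:M(93) | bus: BusRdX
[2] P1: load  L2 | P0:I, P1:S(80), P2:I | bus: BusRd
[3] P0: store L3 := 70 | P0:M(70), P1:I, P2:I | bus: BusRdX
[4] P0: load  L5 | P0:S(93), P1:I, P2:S(93) | bus: BusRd,Flush
[5] P1: store L5 := 65 | P0:I, P1:M(65), P2:I | bus: BusRdX
[6] P2: load  L3 | P0:S(70), P1:I, P2:S(70) | bus: BusRd,Flush
[7] P0: store L4 := 21 | P0:M(21), P1:I, P2:I | bus: BusRdX
[8] P2: load  L5 | P0:I, P1:S(65), P2:S(65) | bus: BusRd,Flush
[9] P0: load  L5 | P0:S(65), P1:S(65), P2:S(65) | bus: BusRd
[10] P1: store L4 := 24 | P0:I, P1:M(24), P2:I | bus: BusRdX,Flush
[11] P0: load  L4 | P0:S(24), P1:S(24), P2:I | bus: BusRd,Flush
[12] P0: store L5 := 29 | P0:M(29), P1:I, P2:I | bus: BusRdX
[13] P0: load  L3 | P0:S(70), P1:I, P2:S(70) | bus: none
[14] P1: load  L3 | P0:S(70), P1:S(70), P2:S(70) | bus: BusRd
[15] P1: store L1 := 59 | P0:I, P1:M(59), P2:I | bus: BusRdX
[16] P1: store L4 := 44 | P0:I, P1:M(44), P2:I | bus: BusRdX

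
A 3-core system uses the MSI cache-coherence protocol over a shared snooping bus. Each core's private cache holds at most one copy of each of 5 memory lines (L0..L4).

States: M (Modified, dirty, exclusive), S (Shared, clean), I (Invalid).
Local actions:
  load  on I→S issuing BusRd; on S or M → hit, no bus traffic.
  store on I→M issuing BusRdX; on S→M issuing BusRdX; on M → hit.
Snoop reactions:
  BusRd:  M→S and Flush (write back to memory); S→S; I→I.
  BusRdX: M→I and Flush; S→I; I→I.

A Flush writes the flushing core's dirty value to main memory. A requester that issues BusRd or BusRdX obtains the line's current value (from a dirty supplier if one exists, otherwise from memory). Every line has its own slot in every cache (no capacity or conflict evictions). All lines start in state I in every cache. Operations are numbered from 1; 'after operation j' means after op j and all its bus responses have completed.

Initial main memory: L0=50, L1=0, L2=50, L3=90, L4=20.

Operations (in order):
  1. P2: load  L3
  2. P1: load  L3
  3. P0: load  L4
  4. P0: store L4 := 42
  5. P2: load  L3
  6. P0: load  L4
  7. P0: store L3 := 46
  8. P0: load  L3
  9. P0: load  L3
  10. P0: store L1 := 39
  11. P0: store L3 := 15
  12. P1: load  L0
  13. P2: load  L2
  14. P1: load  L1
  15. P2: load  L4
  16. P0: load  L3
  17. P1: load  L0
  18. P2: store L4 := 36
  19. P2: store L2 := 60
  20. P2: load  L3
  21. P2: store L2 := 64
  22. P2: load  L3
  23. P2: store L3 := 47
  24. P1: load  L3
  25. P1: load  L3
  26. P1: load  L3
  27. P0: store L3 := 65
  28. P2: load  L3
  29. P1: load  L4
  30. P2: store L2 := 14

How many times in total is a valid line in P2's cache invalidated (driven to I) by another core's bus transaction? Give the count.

invalidations = 2

[1] P2: load  L3 | P0:I, P1:I, P2:S(90) | bus: BusRd
[2] P1: load  L3 | P0:I, P1:S(90), P2:S(90) | bus: BusRd
[3] P0: load  L4 | P0:S(20), P1:I, P2:I | bus: BusRd
[4] P0: store L4 := 42 | P0:M(42), P1:I, P2:I | bus: BusRdX
[5] P2: load  L3 | P0:I, P1:S(90), P2:S(90) | bus: none
[6] P0: load  L4 | P0:M(42), P1:I, P2:I | bus: none
[7] P0: store L3 := 46 | P0:M(46), P1:I, P2:I | bus: BusRdX
[8] P0: load  L3 | P0:M(46), P1:I, P2:I | bus: none
[9] P0: load  L3 | P0:M(46), P1:I, P2:I | bus: none
[10] P0: store L1 := 39 | P0:M(39), P1:I, P2:I | bus: BusRdX
[11] P0: store L3 := 15 | P0:M(15), P1:I, P2:I | bus: none
[12] P1: load  L0 | P0:I, P1:S(50), P2:I | bus: BusRd
[13] P2: load  L2 | P0:I, P1:I, P2:S(50) | bus: BusRd
[14] P1: load  L1 | P0:S(39), P1:S(39), P2:I | bus: BusRd,Flush
[15] P2: load  L4 | P0:S(42), P1:I, P2:S(42) | bus: BusRd,Flush
[16] P0: load  L3 | P0:M(15), P1:I, P2:I | bus: none
[17] P1: load  L0 | P0:I, P1:S(50), P2:I | bus: none
[18] P2: store L4 := 36 | P0:I, P1:I, P2:M(36) | bus: BusRdX
[19] P2: store L2 := 60 | P0:I, P1:I, P2:M(60) | bus: BusRdX
[20] P2: load  L3 | P0:S(15), P1:I, P2:S(15) | bus: BusRd,Flush
[21] P2: store L2 := 64 | P0:I, P1:I, P2:M(64) | bus: none
[22] P2: load  L3 | P0:S(15), P1:I, P2:S(15) | bus: none
[23] P2: store L3 := 47 | P0:I, P1:I, P2:M(47) | bus: BusRdX
[24] P1: load  L3 | P0:I, P1:S(47), P2:S(47) | bus: BusRd,Flush
[25] P1: load  L3 | P0:I, P1:S(47), P2:S(47) | bus: none
[26] P1: load  L3 | P0:I, P1:S(47), P2:S(47) | bus: none
[27] P0: store L3 := 65 | P0:M(65), P1:I, P2:I | bus: BusRdX
[28] P2: load  L3 | P0:S(65), P1:I, P2:S(65) | bus: BusRd,Flush
[29] P1: load  L4 | P0:I, P1:S(36), P2:S(36) | bus: BusRd,Flush
[30] P2: store L2 := 14 | P0:I, P1:I, P2:M(14) | bus: none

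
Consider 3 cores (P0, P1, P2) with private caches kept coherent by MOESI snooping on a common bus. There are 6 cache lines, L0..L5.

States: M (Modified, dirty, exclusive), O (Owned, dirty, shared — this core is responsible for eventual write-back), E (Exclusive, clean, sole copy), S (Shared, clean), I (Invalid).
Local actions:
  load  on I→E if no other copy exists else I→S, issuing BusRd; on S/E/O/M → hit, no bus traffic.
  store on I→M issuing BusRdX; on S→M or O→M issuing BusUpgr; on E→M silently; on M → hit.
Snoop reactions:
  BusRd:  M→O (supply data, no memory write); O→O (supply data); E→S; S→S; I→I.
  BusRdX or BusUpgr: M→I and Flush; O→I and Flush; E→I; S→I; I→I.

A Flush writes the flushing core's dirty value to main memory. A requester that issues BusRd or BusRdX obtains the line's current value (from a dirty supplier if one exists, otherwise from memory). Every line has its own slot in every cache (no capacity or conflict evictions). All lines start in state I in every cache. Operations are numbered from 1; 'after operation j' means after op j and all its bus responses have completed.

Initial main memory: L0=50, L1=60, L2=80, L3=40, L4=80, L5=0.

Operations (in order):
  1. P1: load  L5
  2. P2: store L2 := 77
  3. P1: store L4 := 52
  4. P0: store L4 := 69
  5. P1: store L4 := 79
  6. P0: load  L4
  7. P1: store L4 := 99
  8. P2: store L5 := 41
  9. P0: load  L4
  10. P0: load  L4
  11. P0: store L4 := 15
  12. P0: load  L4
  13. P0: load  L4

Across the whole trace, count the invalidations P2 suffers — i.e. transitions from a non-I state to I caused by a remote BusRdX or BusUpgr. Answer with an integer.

invalidations = 0

  op1 P1: load  L5 → I/E/I on L5; bus BusRd; mem=0
  op2 P2: store L2 := 77 → I/I/M on L2; bus BusRdX; mem=80
  op3 P1: store L4 := 52 → I/M/I on L4; bus BusRdX; mem=80
  op4 P0: store L4 := 69 → M/I/I on L4; bus BusRdX Flush; mem=52
  op5 P1: store L4 := 79 → I/M/I on L4; bus BusRdX Flush; mem=69
  op6 P0: load  L4 → S/O/I on L4; bus BusRd; mem=69
  op7 P1: store L4 := 99 → I/M/I on L4; bus BusUpgr; mem=69
  op8 P2: store L5 := 41 → I/I/M on L5; bus BusRdX; mem=0
  op9 P0: load  L4 → S/O/I on L4; bus BusRd; mem=69
  op10 P0: load  L4 → S/O/I on L4; bus (none); mem=69
  op11 P0: store L4 := 15 → M/I/I on L4; bus BusUpgr Flush; mem=99
  op12 P0: load  L4 → M/I/I on L4; bus (none); mem=99
  op13 P0: load  L4 → M/I/I on L4; bus (none); mem=99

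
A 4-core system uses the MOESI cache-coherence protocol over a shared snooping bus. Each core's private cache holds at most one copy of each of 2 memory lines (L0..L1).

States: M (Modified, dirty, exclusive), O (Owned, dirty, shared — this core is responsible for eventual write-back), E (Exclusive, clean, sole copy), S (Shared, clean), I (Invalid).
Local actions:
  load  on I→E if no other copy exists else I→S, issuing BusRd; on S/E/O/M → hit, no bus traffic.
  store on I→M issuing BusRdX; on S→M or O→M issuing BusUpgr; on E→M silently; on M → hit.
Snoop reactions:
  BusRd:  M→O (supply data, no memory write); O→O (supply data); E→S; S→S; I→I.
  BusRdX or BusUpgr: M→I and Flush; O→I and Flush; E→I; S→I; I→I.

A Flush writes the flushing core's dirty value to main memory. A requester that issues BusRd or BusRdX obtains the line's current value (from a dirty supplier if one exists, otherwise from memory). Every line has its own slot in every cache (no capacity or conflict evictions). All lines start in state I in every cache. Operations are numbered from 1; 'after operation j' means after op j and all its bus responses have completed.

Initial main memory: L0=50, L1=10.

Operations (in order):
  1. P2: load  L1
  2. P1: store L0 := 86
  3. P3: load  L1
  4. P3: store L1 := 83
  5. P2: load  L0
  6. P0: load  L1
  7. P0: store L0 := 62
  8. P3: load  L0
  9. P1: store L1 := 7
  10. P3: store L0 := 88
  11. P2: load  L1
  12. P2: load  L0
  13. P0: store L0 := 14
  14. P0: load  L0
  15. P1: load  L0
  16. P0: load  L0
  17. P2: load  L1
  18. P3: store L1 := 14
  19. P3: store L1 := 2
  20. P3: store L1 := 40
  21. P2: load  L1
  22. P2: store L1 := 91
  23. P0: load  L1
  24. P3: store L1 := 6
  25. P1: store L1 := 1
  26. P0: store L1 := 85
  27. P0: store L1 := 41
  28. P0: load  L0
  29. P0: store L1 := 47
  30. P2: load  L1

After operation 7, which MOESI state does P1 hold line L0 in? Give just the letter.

  op1 P2: load  L1 → I/I/E/I on L1; bus BusRd; mem=10
  op2 P1: store L0 := 86 → I/M/I/I on L0; bus BusRdX; mem=50
  op3 P3: load  L1 → I/I/S/S on L1; bus BusRd; mem=10
  op4 P3: store L1 := 83 → I/I/I/M on L1; bus BusUpgr; mem=10
  op5 P2: load  L0 → I/O/S/I on L0; bus BusRd; mem=50
  op6 P0: load  L1 → S/I/I/O on L1; bus BusRd; mem=10
  op7 P0: store L0 := 62 → M/I/I/I on L0; bus BusRdX Flush; mem=86
  op8 P3: load  L0 → O/I/I/S on L0; bus BusRd; mem=86
  op9 P1: store L1 := 7 → I/M/I/I on L1; bus BusRdX Flush; mem=83
  op10 P3: store L0 := 88 → I/I/I/M on L0; bus BusUpgr Flush; mem=62
  op11 P2: load  L1 → I/O/S/I on L1; bus BusRd; mem=83
  op12 P2: load  L0 → I/I/S/O on L0; bus BusRd; mem=62
  op13 P0: store L0 := 14 → M/I/I/I on L0; bus BusRdX Flush; mem=88
  op14 P0: load  L0 → M/I/I/I on L0; bus (none); mem=88
  op15 P1: load  L0 → O/S/I/I on L0; bus BusRd; mem=88
  op16 P0: load  L0 → O/S/I/I on L0; bus (none); mem=88
  op17 P2: load  L1 → I/O/S/I on L1; bus (none); mem=83
  op18 P3: store L1 := 14 → I/I/I/M on L1; bus BusRdX Flush; mem=7
  op19 P3: store L1 := 2 → I/I/I/M on L1; bus (none); mem=7
  op20 P3: store L1 := 40 → I/I/I/M on L1; bus (none); mem=7
  op21 P2: load  L1 → I/I/S/O on L1; bus BusRd; mem=7
  op22 P2: store L1 := 91 → I/I/M/I on L1; bus BusUpgr Flush; mem=40
  op23 P0: load  L1 → S/I/O/I on L1; bus BusRd; mem=40
  op24 P3: store L1 := 6 → I/I/I/M on L1; bus BusRdX Flush; mem=91
  op25 P1: store L1 := 1 → I/M/I/I on L1; bus BusRdX Flush; mem=6
  op26 P0: store L1 := 85 → M/I/I/I on L1; bus BusRdX Flush; mem=1
  op27 P0: store L1 := 41 → M/I/I/I on L1; bus (none); mem=1
  op28 P0: load  L0 → O/S/I/I on L0; bus (none); mem=88
  op29 P0: store L1 := 47 → M/I/I/I on L1; bus (none); mem=1
  op30 P2: load  L1 → O/I/S/I on L1; bus BusRd; mem=1

state = I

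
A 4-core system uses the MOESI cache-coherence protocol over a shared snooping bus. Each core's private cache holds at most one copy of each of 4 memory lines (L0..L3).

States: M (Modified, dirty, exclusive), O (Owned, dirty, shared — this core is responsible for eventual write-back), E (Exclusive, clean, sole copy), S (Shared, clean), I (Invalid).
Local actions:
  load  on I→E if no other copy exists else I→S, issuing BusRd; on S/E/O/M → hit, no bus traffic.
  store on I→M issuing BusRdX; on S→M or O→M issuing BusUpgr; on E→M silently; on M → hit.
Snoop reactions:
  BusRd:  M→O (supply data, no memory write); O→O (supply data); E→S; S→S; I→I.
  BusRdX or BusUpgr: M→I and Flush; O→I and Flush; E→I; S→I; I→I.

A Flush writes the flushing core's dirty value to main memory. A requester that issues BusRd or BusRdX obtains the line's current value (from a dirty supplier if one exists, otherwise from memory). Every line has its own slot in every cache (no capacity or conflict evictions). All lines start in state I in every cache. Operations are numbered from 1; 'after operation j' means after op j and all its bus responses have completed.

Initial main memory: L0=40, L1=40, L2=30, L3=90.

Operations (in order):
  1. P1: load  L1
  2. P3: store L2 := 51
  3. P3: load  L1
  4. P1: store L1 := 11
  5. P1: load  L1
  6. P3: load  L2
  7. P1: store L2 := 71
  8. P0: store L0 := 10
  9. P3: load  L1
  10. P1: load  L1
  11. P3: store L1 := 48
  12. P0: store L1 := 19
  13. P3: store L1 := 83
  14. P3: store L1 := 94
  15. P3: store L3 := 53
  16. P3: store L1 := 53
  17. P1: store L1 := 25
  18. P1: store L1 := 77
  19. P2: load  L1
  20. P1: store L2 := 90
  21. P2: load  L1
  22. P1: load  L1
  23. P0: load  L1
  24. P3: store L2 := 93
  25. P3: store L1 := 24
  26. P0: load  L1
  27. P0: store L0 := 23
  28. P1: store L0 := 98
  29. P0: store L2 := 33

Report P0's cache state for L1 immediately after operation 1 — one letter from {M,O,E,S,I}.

  op1 P1: load  L1 → I/E/I/I on L1; bus BusRd; mem=40
  op2 P3: store L2 := 51 → I/I/I/M on L2; bus BusRdX; mem=30
  op3 P3: load  L1 → I/S/I/S on L1; bus BusRd; mem=40
  op4 P1: store L1 := 11 → I/M/I/I on L1; bus BusUpgr; mem=40
  op5 P1: load  L1 → I/M/I/I on L1; bus (none); mem=40
  op6 P3: load  L2 → I/I/I/M on L2; bus (none); mem=30
  op7 P1: store L2 := 71 → I/M/I/I on L2; bus BusRdX Flush; mem=51
  op8 P0: store L0 := 10 → M/I/I/I on L0; bus BusRdX; mem=40
  op9 P3: load  L1 → I/O/I/S on L1; bus BusRd; mem=40
  op10 P1: load  L1 → I/O/I/S on L1; bus (none); mem=40
  op11 P3: store L1 := 48 → I/I/I/M on L1; bus BusUpgr Flush; mem=11
  op12 P0: store L1 := 19 → M/I/I/I on L1; bus BusRdX Flush; mem=48
  op13 P3: store L1 := 83 → I/I/I/M on L1; bus BusRdX Flush; mem=19
  op14 P3: store L1 := 94 → I/I/I/M on L1; bus (none); mem=19
  op15 P3: store L3 := 53 → I/I/I/M on L3; bus BusRdX; mem=90
  op16 P3: store L1 := 53 → I/I/I/M on L1; bus (none); mem=19
  op17 P1: store L1 := 25 → I/M/I/I on L1; bus BusRdX Flush; mem=53
  op18 P1: store L1 := 77 → I/M/I/I on L1; bus (none); mem=53
  op19 P2: load  L1 → I/O/S/I on L1; bus BusRd; mem=53
  op20 P1: store L2 := 90 → I/M/I/I on L2; bus (none); mem=51
  op21 P2: load  L1 → I/O/S/I on L1; bus (none); mem=53
  op22 P1: load  L1 → I/O/S/I on L1; bus (none); mem=53
  op23 P0: load  L1 → S/O/S/I on L1; bus BusRd; mem=53
  op24 P3: store L2 := 93 → I/I/I/M on L2; bus BusRdX Flush; mem=90
  op25 P3: store L1 := 24 → I/I/I/M on L1; bus BusRdX Flush; mem=77
  op26 P0: load  L1 → S/I/I/O on L1; bus BusRd; mem=77
  op27 P0: store L0 := 23 → M/I/I/I on L0; bus (none); mem=40
  op28 P1: store L0 := 98 → I/M/I/I on L0; bus BusRdX Flush; mem=23
  op29 P0: store L2 := 33 → M/I/I/I on L2; bus BusRdX Flush; mem=93

state = I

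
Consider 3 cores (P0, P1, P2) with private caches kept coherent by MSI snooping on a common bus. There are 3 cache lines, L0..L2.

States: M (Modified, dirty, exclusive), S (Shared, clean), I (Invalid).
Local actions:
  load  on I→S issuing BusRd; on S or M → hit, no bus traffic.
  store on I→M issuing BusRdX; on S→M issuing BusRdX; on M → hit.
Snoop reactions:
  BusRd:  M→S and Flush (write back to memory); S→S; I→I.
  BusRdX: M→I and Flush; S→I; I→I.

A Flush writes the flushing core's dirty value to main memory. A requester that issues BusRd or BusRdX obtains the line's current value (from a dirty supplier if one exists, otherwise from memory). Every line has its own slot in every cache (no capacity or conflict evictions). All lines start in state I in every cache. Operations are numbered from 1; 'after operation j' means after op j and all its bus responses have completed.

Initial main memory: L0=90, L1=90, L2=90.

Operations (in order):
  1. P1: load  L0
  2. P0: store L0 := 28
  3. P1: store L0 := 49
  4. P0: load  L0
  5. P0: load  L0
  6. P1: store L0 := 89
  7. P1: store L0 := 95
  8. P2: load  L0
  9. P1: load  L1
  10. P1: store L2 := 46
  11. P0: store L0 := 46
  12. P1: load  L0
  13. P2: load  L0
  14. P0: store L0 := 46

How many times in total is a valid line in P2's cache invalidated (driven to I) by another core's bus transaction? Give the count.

  op1 P1: load  L0 → I/S/I on L0; bus BusRd; mem=90
  op2 P0: store L0 := 28 → M/I/I on L0; bus BusRdX; mem=90
  op3 P1: store L0 := 49 → I/M/I on L0; bus BusRdX Flush; mem=28
  op4 P0: load  L0 → S/S/I on L0; bus BusRd Flush; mem=49
  op5 P0: load  L0 → S/S/I on L0; bus (none); mem=49
  op6 P1: store L0 := 89 → I/M/I on L0; bus BusRdX; mem=49
  op7 P1: store L0 := 95 → I/M/I on L0; bus (none); mem=49
  op8 P2: load  L0 → I/S/S on L0; bus BusRd Flush; mem=95
  op9 P1: load  L1 → I/S/I on L1; bus BusRd; mem=90
  op10 P1: store L2 := 46 → I/M/I on L2; bus BusRdX; mem=90
  op11 P0: store L0 := 46 → M/I/I on L0; bus BusRdX; mem=95
  op12 P1: load  L0 → S/S/I on L0; bus BusRd Flush; mem=46
  op13 P2: load  L0 → S/S/S on L0; bus BusRd; mem=46
  op14 P0: store L0 := 46 → M/I/I on L0; bus BusRdX; mem=46

invalidations = 2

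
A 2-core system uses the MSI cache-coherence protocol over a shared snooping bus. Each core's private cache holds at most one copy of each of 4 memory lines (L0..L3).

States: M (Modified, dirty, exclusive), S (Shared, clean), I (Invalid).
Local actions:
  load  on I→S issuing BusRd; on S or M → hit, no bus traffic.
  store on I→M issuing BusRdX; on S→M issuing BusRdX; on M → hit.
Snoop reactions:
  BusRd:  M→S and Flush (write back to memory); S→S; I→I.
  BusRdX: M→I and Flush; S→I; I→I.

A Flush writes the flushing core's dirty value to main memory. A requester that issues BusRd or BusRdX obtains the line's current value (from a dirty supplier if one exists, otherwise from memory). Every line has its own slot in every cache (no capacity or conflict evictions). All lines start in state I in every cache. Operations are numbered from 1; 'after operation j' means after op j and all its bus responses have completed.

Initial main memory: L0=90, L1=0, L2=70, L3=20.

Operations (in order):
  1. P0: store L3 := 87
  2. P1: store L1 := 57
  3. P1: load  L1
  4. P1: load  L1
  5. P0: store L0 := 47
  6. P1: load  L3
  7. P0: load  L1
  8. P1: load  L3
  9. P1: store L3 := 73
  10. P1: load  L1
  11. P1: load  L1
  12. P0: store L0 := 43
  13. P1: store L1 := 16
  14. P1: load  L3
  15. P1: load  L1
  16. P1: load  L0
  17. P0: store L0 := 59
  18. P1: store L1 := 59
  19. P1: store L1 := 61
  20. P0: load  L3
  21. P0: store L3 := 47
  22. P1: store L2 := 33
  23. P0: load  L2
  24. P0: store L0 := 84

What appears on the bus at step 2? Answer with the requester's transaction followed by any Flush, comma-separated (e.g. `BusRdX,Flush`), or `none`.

1. P0: store L3 := 87  bus=[BusRdX]  L3: P0=M P1=I  mem[L3]=20
2. P1: store L1 := 57  bus=[BusRdX]  L1: P0=I P1=M  mem[L1]=0
3. P1: load  L1  bus=[-]  L1: P0=I P1=M  mem[L1]=0
4. P1: load  L1  bus=[-]  L1: P0=I P1=M  mem[L1]=0
5. P0: store L0 := 47  bus=[BusRdX]  L0: P0=M P1=I  mem[L0]=90
6. P1: load  L3  bus=[BusRd,Flush]  L3: P0=S P1=S  mem[L3]=87
7. P0: load  L1  bus=[BusRd,Flush]  L1: P0=S P1=S  mem[L1]=57
8. P1: load  L3  bus=[-]  L3: P0=S P1=S  mem[L3]=87
9. P1: store L3 := 73  bus=[BusRdX]  L3: P0=I P1=M  mem[L3]=87
10. P1: load  L1  bus=[-]  L1: P0=S P1=S  mem[L1]=57
11. P1: load  L1  bus=[-]  L1: P0=S P1=S  mem[L1]=57
12. P0: store L0 := 43  bus=[-]  L0: P0=M P1=I  mem[L0]=90
13. P1: store L1 := 16  bus=[BusRdX]  L1: P0=I P1=M  mem[L1]=57
14. P1: load  L3  bus=[-]  L3: P0=I P1=M  mem[L3]=87
15. P1: load  L1  bus=[-]  L1: P0=I P1=M  mem[L1]=57
16. P1: load  L0  bus=[BusRd,Flush]  L0: P0=S P1=S  mem[L0]=43
17. P0: store L0 := 59  bus=[BusRdX]  L0: P0=M P1=I  mem[L0]=43
18. P1: store L1 := 59  bus=[-]  L1: P0=I P1=M  mem[L1]=57
19. P1: store L1 := 61  bus=[-]  L1: P0=I P1=M  mem[L1]=57
20. P0: load  L3  bus=[BusRd,Flush]  L3: P0=S P1=S  mem[L3]=73
21. P0: store L3 := 47  bus=[BusRdX]  L3: P0=M P1=I  mem[L3]=73
22. P1: store L2 := 33  bus=[BusRdX]  L2: P0=I P1=M  mem[L2]=70
23. P0: load  L2  bus=[BusRd,Flush]  L2: P0=S P1=S  mem[L2]=33
24. P0: store L0 := 84  bus=[-]  L0: P0=M P1=I  mem[L0]=43

bus = BusRdX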